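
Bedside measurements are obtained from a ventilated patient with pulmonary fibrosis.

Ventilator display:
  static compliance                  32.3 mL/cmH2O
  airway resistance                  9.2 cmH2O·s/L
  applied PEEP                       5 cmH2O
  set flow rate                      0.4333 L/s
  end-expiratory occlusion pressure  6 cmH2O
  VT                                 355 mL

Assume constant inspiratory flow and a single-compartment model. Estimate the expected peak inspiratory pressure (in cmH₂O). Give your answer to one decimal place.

Total PEEP = 6 cmH2O (set 5 + intrinsic 1); this is the baseline alveolar pressure.
Equation of motion (constant flow): PIP = Vt/C + R·V̇ + PEEP.
PIP = 355/32.3 + 9.2×0.4333 + 6 = 10.991 + 3.986 + 6 = 20.977 cmH2O.

21.0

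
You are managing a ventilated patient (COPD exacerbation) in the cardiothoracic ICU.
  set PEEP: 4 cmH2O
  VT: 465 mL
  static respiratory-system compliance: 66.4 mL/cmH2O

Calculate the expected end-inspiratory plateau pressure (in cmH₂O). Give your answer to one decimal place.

Pplat = PEEP + Vt / Cstat = 4 + 465 / 66.4 = 4 + 7.003 = 11.003 cmH2O.

11.0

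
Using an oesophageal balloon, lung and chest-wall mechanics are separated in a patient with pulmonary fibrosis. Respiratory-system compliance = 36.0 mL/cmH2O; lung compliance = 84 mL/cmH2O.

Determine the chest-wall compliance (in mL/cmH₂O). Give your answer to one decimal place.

1/Ccw = 1/Crs − 1/CL.
1/Ccw = 1/36.0 − 1/84 = 0.01587.
Ccw = 63.012 mL/cmH2O.

63.0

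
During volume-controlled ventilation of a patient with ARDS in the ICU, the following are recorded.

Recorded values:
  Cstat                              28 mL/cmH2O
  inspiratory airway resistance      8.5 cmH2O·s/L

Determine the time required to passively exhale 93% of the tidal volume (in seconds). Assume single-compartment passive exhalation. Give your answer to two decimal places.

0.63

τ = R × C = 8.5 × 28 mL/cmH2O = 8.5 × 0.028 L/cmH2O = 0.238 s.
Exhaled fraction f = 1 − e^(−t/τ) → t = −τ·ln(1 − f) = −0.238·ln(0.07) = 0.6329 s.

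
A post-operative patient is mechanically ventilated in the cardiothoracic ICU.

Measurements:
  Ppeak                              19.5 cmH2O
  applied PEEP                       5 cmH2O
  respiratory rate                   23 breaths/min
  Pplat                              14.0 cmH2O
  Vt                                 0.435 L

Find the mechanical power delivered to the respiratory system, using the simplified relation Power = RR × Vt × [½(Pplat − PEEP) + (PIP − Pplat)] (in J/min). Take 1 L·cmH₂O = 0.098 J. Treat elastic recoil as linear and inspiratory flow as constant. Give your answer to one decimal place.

9.8

Per-breath work = Vt × [½(Pplat−PEEP) + (PIP−Pplat)] = 0.435 × [0.5×9.0 + 5.5] = 0.435 × 10.0 = 4.35 L·cmH2O.
Power = 23 × 4.35 = 100.05 L·cmH2O/min.
× 0.098 J/(L·cmH2O) → 9.805 J/min.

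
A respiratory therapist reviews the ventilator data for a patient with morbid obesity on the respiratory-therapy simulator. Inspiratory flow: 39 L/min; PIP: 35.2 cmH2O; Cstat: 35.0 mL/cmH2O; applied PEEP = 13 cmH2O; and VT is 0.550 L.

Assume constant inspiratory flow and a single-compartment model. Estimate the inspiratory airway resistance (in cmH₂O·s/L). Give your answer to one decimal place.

Flow: 39 L/min ÷ 60 = 0.65 L/s.
Equation of motion (constant flow): PIP = Vt/C + R·V̇ + PEEP.
R·V̇ = PIP − Vt/C − PEEP = 35.2 − 550/35.0 − 13 = 35.2 − 15.714 − 13 = 6.486 cmH2O.
R = 6.486 / 0.65 = 9.978 cmH2O·s/L.

10.0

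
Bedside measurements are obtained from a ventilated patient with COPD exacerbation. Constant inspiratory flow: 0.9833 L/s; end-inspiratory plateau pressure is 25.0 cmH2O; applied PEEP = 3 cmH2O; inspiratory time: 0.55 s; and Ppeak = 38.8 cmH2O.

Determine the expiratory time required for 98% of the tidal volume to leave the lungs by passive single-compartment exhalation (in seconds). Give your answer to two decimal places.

Vt = flow × Ti = 0.9833 L/s × 0.55 s × 1000 mL/L = 540.82 mL.
R = (PIP − Pplat)/V̇ = (38.8 − 25.0) / 0.9833 = 13.8/0.9833 = 14.034 cmH2O·s/L.
C = Vt/(Pplat − PEEP) = 540.82 / (25.0 − 3) = 540.82/22.0 = 24.583 mL/cmH2O.
τ = R × C = 14.034 × 0.02458 L/cmH2O = 0.345 s.
t = −τ·ln(1 − 0.98) = −0.345·ln(0.02) = 1.35 s.

1.35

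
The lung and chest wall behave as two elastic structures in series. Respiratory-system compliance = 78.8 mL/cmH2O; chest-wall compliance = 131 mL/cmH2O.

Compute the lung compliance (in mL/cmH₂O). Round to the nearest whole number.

1/CL = 1/Crs − 1/Ccw.
1/CL = 1/78.8 − 1/131 = 0.005057.
CL = 197.75 mL/cmH2O.

198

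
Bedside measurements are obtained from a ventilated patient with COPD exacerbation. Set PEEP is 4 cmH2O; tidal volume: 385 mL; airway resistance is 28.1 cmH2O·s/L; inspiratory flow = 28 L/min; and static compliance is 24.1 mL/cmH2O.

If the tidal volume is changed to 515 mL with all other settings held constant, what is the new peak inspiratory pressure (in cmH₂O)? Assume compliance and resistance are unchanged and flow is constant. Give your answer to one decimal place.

Flow: 28 L/min ÷ 60 = 0.4667 L/s.
PIP = Vt/C + R·V̇ + PEEP (constant-flow equation of motion).
Only the elastic term changes: ΔPIP = ΔVt / C = (515 − 385) / 24.1 = 5.394 cmH2O.
Original PIP = 385/24.1 + 28.1×0.4667 + 4 = 33.089 cmH2O; new PIP = 33.089 + (5.394) = 38.483 cmH2O.

38.5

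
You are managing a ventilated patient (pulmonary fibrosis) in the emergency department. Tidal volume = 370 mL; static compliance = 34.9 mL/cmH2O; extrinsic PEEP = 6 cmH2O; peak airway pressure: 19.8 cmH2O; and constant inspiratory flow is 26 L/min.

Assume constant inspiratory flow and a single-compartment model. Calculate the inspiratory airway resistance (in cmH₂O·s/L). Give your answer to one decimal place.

Flow: 26 L/min ÷ 60 = 0.4333 L/s.
Equation of motion (constant flow): PIP = Vt/C + R·V̇ + PEEP.
R·V̇ = PIP − Vt/C − PEEP = 19.8 − 370/34.9 − 6 = 19.8 − 10.602 − 6 = 3.198 cmH2O.
R = 3.198 / 0.4333 = 7.381 cmH2O·s/L.

7.4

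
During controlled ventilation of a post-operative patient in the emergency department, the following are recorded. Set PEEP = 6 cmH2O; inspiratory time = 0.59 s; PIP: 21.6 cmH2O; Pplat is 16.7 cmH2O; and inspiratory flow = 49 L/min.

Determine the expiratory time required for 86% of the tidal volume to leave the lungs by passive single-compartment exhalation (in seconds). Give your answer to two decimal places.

0.53

Flow: 49 L/min ÷ 60 = 0.8167 L/s.
Vt = flow × Ti = 0.8167 L/s × 0.59 s × 1000 mL/L = 481.85 mL.
R = (PIP − Pplat)/V̇ = (21.6 − 16.7) / 0.8167 = 4.9/0.8167 = 6.0 cmH2O·s/L.
C = Vt/(Pplat − PEEP) = 481.85 / (16.7 − 6) = 481.85/10.7 = 45.033 mL/cmH2O.
τ = R × C = 6.0 × 0.04503 L/cmH2O = 0.2702 s.
t = −τ·ln(1 − 0.86) = −0.2702·ln(0.14) = 0.5312 s.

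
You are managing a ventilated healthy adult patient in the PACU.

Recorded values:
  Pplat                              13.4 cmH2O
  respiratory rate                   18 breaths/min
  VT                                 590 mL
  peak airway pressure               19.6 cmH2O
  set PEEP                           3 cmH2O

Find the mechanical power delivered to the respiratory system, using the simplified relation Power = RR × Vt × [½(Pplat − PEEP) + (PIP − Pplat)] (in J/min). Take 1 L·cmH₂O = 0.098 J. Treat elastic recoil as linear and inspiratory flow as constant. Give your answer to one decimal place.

11.9

Per-breath work = Vt × [½(Pplat−PEEP) + (PIP−Pplat)] = 0.590 × [0.5×10.4 + 6.2] = 0.590 × 11.4 = 6.726 L·cmH2O.
Power = 18 × 6.726 = 121.07 L·cmH2O/min.
× 0.098 J/(L·cmH2O) → 11.865 J/min.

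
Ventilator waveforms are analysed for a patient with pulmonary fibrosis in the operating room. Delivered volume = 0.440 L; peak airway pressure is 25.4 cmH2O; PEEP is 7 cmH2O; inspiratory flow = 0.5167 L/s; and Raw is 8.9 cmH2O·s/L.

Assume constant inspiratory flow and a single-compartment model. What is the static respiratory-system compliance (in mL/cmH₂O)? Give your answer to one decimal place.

31.9

Equation of motion (constant flow): PIP = Vt/C + R·V̇ + PEEP.
Vt/C = PIP − R·V̇ − PEEP = 25.4 − 8.9×0.5167 − 7 = 25.4 − 4.599 − 7 = 13.801 cmH2O.
C = Vt / 13.801 = 440 / 13.801 = 31.882 mL/cmH2O.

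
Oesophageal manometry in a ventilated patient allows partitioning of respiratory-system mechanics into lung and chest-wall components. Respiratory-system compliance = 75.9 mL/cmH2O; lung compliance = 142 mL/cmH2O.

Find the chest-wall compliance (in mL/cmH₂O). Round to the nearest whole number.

1/Ccw = 1/Crs − 1/CL.
1/Ccw = 1/75.9 − 1/142 = 0.006133.
Ccw = 163.05 mL/cmH2O.

163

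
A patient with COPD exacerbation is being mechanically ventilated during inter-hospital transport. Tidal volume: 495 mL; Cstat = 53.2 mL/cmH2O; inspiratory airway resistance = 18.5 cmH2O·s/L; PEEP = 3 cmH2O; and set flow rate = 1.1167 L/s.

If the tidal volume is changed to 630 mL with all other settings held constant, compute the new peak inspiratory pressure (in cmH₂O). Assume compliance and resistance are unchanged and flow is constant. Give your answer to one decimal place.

PIP = Vt/C + R·V̇ + PEEP (constant-flow equation of motion).
Only the elastic term changes: ΔPIP = ΔVt / C = (630 − 495) / 53.2 = 2.538 cmH2O.
Original PIP = 495/53.2 + 18.5×1.1167 + 3 = 32.963 cmH2O; new PIP = 32.963 + (2.538) = 35.501 cmH2O.

35.5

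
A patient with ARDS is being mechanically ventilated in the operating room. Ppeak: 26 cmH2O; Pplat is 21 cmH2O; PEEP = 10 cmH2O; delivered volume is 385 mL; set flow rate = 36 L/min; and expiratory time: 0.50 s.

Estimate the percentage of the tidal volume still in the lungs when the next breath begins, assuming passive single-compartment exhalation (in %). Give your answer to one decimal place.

18.0

Flow: 36 L/min ÷ 60 = 0.6 L/s.
R = (PIP − Pplat)/V̇ = (26 − 21) / 0.6 = 5.0/0.6 = 8.333 cmH2O·s/L.
C = Vt/(Pplat − PEEP) = 385.0 / (21 − 10) = 385.0/11.0 = 35.0 mL/cmH2O.
τ = R × C = 8.333 × 0.035 L/cmH2O = 0.2917 s.
Fraction remaining at end-expiration = e^(−Te/τ) = e^(−0.50/0.2917) = 0.1801 → 18.01%.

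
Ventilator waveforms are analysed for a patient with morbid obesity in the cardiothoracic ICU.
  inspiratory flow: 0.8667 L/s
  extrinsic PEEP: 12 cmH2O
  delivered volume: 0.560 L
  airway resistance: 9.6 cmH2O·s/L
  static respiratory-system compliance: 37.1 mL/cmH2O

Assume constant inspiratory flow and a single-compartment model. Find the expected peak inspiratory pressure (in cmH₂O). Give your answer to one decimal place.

35.4

Equation of motion (constant flow): PIP = Vt/C + R·V̇ + PEEP.
PIP = 560/37.1 + 9.6×0.8667 + 12 = 15.094 + 8.32 + 12 = 35.414 cmH2O.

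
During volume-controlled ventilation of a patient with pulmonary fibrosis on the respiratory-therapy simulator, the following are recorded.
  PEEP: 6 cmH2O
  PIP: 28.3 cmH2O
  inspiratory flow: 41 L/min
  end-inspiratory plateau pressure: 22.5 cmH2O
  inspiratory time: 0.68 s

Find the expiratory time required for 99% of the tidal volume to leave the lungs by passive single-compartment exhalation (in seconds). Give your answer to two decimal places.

Flow: 41 L/min ÷ 60 = 0.6833 L/s.
Vt = flow × Ti = 0.6833 L/s × 0.68 s × 1000 mL/L = 464.64 mL.
R = (PIP − Pplat)/V̇ = (28.3 − 22.5) / 0.6833 = 5.8/0.6833 = 8.488 cmH2O·s/L.
C = Vt/(Pplat − PEEP) = 464.64 / (22.5 − 6) = 464.64/16.5 = 28.16 mL/cmH2O.
τ = R × C = 8.488 × 0.02816 L/cmH2O = 0.239 s.
t = −τ·ln(1 − 0.99) = −0.239·ln(0.01) = 1.101 s.

1.10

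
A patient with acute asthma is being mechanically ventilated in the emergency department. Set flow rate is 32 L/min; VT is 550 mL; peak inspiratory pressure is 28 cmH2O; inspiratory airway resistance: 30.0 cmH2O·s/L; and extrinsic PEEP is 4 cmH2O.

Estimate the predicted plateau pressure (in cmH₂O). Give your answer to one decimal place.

Flow: 32 L/min ÷ 60 = 0.5333 L/s.
Pplat = PIP − Raw × flow = 28 − 30.0 × 0.5333 = 28 − 15.999 = 12.001 cmH2O.

12.0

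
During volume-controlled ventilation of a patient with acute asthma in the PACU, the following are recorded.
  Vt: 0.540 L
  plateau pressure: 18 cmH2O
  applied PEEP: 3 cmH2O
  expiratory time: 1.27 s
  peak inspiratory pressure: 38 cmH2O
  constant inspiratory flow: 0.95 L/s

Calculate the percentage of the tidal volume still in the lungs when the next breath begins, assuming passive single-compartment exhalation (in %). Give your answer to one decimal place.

18.7

R = (PIP − Pplat)/V̇ = (38 − 18) / 0.95 = 20.0/0.95 = 21.053 cmH2O·s/L.
C = Vt/(Pplat − PEEP) = 540.0 / (18 − 3) = 540.0/15.0 = 36.0 mL/cmH2O.
τ = R × C = 21.053 × 0.036 L/cmH2O = 0.7579 s.
Fraction remaining at end-expiration = e^(−Te/τ) = e^(−1.27/0.7579) = 0.1872 → 18.72%.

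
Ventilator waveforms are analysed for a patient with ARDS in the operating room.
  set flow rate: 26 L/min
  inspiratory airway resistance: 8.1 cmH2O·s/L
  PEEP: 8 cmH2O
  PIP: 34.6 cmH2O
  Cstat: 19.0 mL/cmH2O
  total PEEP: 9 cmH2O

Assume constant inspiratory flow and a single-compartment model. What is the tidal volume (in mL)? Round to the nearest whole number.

Flow: 26 L/min ÷ 60 = 0.4333 L/s.
Total PEEP = 9 cmH2O (set 8 + intrinsic 1); this is the baseline alveolar pressure.
Equation of motion (constant flow): PIP = Vt/C + R·V̇ + PEEP.
Vt/C = PIP − R·V̇ − PEEP = 34.6 − 3.51 − 9 = 22.09 cmH2O.
Vt = C × 22.09 = 19.0 × 22.09 = 419.71 mL.

420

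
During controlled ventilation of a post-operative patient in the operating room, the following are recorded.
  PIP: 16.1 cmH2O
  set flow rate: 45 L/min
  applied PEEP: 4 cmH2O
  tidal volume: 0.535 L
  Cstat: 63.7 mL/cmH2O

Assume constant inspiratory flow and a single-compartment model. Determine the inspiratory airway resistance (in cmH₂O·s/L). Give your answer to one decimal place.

Flow: 45 L/min ÷ 60 = 0.75 L/s.
Equation of motion (constant flow): PIP = Vt/C + R·V̇ + PEEP.
R·V̇ = PIP − Vt/C − PEEP = 16.1 − 535/63.7 − 4 = 16.1 − 8.399 − 4 = 3.701 cmH2O.
R = 3.701 / 0.75 = 4.935 cmH2O·s/L.

4.9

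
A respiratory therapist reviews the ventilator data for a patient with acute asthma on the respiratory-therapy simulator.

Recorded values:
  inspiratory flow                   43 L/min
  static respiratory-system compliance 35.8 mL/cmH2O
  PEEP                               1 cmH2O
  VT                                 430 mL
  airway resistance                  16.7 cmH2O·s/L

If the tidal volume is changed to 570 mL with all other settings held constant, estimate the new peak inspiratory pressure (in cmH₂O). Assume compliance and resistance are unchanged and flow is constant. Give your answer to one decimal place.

Flow: 43 L/min ÷ 60 = 0.7167 L/s.
PIP = Vt/C + R·V̇ + PEEP (constant-flow equation of motion).
Only the elastic term changes: ΔPIP = ΔVt / C = (570 − 430) / 35.8 = 3.911 cmH2O.
Original PIP = 430/35.8 + 16.7×0.7167 + 1 = 24.98 cmH2O; new PIP = 24.98 + (3.911) = 28.891 cmH2O.

28.9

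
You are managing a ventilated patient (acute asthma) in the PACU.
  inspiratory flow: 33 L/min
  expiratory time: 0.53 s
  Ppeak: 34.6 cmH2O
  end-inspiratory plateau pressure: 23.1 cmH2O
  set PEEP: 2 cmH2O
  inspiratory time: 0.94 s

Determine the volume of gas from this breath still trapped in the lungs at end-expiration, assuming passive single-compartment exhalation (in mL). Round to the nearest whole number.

184

Flow: 33 L/min ÷ 60 = 0.55 L/s.
Vt = flow × Ti = 0.55 L/s × 0.94 s × 1000 mL/L = 517.0 mL.
R = (PIP − Pplat)/V̇ = (34.6 − 23.1) / 0.55 = 11.5/0.55 = 20.909 cmH2O·s/L.
C = Vt/(Pplat − PEEP) = 517.0 / (23.1 − 2) = 517.0/21.1 = 24.502 mL/cmH2O.
τ = R × C = 20.909 × 0.0245 L/cmH2O = 0.5123 s.
Fraction remaining = e^(−Te/τ) = e^(−0.53/0.5123) = 0.3554.
Trapped volume = 517.0 × 0.3554 = 183.74 mL.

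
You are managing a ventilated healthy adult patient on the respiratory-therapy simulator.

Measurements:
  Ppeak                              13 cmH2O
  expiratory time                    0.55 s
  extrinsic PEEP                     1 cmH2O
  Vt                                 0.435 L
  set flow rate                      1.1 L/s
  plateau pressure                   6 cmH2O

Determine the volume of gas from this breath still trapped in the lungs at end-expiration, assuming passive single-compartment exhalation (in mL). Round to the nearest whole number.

161

R = (PIP − Pplat)/V̇ = (13 − 6) / 1.1 = 7.0/1.1 = 6.364 cmH2O·s/L.
C = Vt/(Pplat − PEEP) = 435.0 / (6 − 1) = 435.0/5.0 = 87.0 mL/cmH2O.
τ = R × C = 6.364 × 0.087 L/cmH2O = 0.5537 s.
Fraction remaining = e^(−Te/τ) = e^(−0.55/0.5537) = 0.3703.
Trapped volume = 435.0 × 0.3703 = 161.08 mL.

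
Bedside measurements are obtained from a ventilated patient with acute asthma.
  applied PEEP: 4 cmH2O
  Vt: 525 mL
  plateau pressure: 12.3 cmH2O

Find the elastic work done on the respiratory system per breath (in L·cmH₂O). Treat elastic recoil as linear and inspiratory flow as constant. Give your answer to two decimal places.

2.18

Elastic work ≈ ½ × (Pplat − PEEP) × Vt = 0.5 × (12.3 − 4) × 0.525 L = 0.5 × 8.3 × 0.525 = 2.179 L·cmH2O.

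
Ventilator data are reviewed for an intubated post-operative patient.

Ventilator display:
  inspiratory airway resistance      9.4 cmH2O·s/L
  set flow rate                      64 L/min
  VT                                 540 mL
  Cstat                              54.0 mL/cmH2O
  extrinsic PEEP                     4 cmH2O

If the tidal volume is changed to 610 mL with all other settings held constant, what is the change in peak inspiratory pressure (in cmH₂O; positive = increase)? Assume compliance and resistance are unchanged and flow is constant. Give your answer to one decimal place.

1.3

PIP = Vt/C + R·V̇ + PEEP (constant-flow equation of motion).
Only the elastic term changes: ΔPIP = ΔVt / C = (610 − 540) / 54.0 = 1.296 cmH2O.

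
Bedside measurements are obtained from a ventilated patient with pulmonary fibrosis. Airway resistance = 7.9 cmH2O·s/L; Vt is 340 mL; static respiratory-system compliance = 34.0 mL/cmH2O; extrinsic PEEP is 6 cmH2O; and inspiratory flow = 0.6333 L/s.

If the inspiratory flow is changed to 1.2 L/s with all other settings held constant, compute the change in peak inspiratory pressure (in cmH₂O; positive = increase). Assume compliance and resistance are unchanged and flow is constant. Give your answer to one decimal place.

4.5

PIP = Vt/C + R·V̇ + PEEP (constant-flow equation of motion).
Only the resistive term changes: ΔPIP = R × ΔV̇ = 7.9 × (1.2 − 0.6333) = 7.9 × 0.5667 = 4.477 cmH2O.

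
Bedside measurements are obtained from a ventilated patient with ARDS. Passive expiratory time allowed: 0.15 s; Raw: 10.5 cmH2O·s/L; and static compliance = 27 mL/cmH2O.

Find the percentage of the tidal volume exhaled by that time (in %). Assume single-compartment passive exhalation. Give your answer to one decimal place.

41.1

τ = R × C = 10.5 × 27 mL/cmH2O = 10.5 × 0.027 L/cmH2O = 0.2835 s.
Passive exhalation: V(t)/V₀ = e^(−t/τ) = e^(−0.15/0.2835) = 0.5891.
Fraction exhaled = 1 − 0.5891 = 0.4109 → 41.09%.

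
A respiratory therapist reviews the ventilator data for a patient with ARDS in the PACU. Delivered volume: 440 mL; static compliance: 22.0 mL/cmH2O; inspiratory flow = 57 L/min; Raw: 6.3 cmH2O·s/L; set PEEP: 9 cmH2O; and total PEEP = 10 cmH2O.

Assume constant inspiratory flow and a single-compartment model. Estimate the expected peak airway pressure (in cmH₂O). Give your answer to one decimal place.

Flow: 57 L/min ÷ 60 = 0.95 L/s.
Total PEEP = 10 cmH2O (set 9 + intrinsic 1); this is the baseline alveolar pressure.
Equation of motion (constant flow): PIP = Vt/C + R·V̇ + PEEP.
PIP = 440/22.0 + 6.3×0.95 + 10 = 20.0 + 5.985 + 10 = 35.985 cmH2O.

36.0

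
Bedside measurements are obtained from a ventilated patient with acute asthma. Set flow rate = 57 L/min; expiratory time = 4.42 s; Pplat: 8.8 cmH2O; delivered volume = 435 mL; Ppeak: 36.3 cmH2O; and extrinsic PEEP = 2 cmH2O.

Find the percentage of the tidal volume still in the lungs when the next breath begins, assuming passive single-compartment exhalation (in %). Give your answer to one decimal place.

Flow: 57 L/min ÷ 60 = 0.95 L/s.
R = (PIP − Pplat)/V̇ = (36.3 − 8.8) / 0.95 = 27.5/0.95 = 28.947 cmH2O·s/L.
C = Vt/(Pplat − PEEP) = 435.0 / (8.8 − 2) = 435.0/6.8 = 63.971 mL/cmH2O.
τ = R × C = 28.947 × 0.06397 L/cmH2O = 1.852 s.
Fraction remaining at end-expiration = e^(−Te/τ) = e^(−4.42/1.852) = 0.09194 → 9.194%.

9.2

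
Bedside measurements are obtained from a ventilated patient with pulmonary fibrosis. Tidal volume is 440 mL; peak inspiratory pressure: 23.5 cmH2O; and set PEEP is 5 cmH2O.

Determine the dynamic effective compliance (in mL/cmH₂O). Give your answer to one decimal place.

Dynamic compliance = Vt / (PIP − PEEP) = 440 / (23.5 − 5) = 440 / 18.5 = 23.784 mL/cmH2O.

23.8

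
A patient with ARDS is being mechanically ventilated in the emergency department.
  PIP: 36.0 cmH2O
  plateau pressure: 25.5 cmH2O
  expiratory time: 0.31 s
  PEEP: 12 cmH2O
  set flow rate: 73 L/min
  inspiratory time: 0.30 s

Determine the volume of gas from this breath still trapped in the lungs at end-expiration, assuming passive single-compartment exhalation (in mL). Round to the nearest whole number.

97

Flow: 73 L/min ÷ 60 = 1.2167 L/s.
Vt = flow × Ti = 1.2167 L/s × 0.30 s × 1000 mL/L = 365.01 mL.
R = (PIP − Pplat)/V̇ = (36.0 − 25.5) / 1.2167 = 10.5/1.2167 = 8.63 cmH2O·s/L.
C = Vt/(Pplat − PEEP) = 365.01 / (25.5 − 12) = 365.01/13.5 = 27.038 mL/cmH2O.
τ = R × C = 8.63 × 0.02704 L/cmH2O = 0.2334 s.
Fraction remaining = e^(−Te/τ) = e^(−0.31/0.2334) = 0.265.
Trapped volume = 365.01 × 0.265 = 96.728 mL.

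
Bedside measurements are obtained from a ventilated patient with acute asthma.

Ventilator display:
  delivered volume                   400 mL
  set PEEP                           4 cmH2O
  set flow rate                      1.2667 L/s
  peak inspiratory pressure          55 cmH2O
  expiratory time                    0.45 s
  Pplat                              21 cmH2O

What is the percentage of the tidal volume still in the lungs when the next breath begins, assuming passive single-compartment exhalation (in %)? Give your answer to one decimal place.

49.0

R = (PIP − Pplat)/V̇ = (55 − 21) / 1.2667 = 34.0/1.2667 = 26.841 cmH2O·s/L.
C = Vt/(Pplat − PEEP) = 400.0 / (21 − 4) = 400.0/17.0 = 23.529 mL/cmH2O.
τ = R × C = 26.841 × 0.02353 L/cmH2O = 0.6316 s.
Fraction remaining at end-expiration = e^(−Te/τ) = e^(−0.45/0.6316) = 0.4904 → 49.04%.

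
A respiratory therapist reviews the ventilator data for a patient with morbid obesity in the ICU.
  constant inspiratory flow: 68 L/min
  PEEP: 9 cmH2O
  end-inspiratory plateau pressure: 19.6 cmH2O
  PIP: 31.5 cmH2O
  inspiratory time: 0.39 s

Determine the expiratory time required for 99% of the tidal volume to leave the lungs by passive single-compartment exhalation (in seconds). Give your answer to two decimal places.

2.02

Flow: 68 L/min ÷ 60 = 1.1333 L/s.
Vt = flow × Ti = 1.1333 L/s × 0.39 s × 1000 mL/L = 441.99 mL.
R = (PIP − Pplat)/V̇ = (31.5 − 19.6) / 1.1333 = 11.9/1.1333 = 10.5 cmH2O·s/L.
C = Vt/(Pplat − PEEP) = 441.99 / (19.6 − 9) = 441.99/10.6 = 41.697 mL/cmH2O.
τ = R × C = 10.5 × 0.0417 L/cmH2O = 0.4379 s.
t = −τ·ln(1 − 0.99) = −0.4379·ln(0.01) = 2.017 s.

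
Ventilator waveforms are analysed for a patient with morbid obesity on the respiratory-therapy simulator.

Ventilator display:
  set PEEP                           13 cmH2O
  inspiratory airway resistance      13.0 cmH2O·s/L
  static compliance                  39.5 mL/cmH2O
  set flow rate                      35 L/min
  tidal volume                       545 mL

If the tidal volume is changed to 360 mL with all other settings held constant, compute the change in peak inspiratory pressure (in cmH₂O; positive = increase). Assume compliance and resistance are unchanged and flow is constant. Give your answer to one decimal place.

PIP = Vt/C + R·V̇ + PEEP (constant-flow equation of motion).
Only the elastic term changes: ΔPIP = ΔVt / C = (360 − 545) / 39.5 = -4.684 cmH2O.

-4.7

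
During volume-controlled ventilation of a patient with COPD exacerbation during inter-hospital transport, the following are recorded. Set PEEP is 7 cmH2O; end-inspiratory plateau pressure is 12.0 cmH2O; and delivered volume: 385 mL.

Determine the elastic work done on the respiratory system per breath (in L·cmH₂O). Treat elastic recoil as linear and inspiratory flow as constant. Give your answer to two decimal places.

0.96

Elastic work ≈ ½ × (Pplat − PEEP) × Vt = 0.5 × (12.0 − 7) × 0.385 L = 0.5 × 5.0 × 0.385 = 0.9625 L·cmH2O.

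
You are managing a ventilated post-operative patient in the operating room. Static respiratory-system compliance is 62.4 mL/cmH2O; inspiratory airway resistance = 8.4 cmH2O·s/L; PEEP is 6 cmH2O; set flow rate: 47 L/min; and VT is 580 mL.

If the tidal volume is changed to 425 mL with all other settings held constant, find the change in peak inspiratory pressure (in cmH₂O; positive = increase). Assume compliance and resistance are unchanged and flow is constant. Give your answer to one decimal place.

PIP = Vt/C + R·V̇ + PEEP (constant-flow equation of motion).
Only the elastic term changes: ΔPIP = ΔVt / C = (425 − 580) / 62.4 = -2.484 cmH2O.

-2.5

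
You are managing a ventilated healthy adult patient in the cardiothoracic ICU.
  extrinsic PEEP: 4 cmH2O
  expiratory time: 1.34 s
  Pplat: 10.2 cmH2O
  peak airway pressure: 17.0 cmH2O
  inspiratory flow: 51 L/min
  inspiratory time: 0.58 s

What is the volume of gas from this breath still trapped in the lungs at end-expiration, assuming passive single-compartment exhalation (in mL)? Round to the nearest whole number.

60

Flow: 51 L/min ÷ 60 = 0.85 L/s.
Vt = flow × Ti = 0.85 L/s × 0.58 s × 1000 mL/L = 493.0 mL.
R = (PIP − Pplat)/V̇ = (17.0 − 10.2) / 0.85 = 6.8/0.85 = 8.0 cmH2O·s/L.
C = Vt/(Pplat − PEEP) = 493.0 / (10.2 − 4) = 493.0/6.2 = 79.516 mL/cmH2O.
τ = R × C = 8.0 × 0.07952 L/cmH2O = 0.6362 s.
Fraction remaining = e^(−Te/τ) = e^(−1.34/0.6362) = 0.1217.
Trapped volume = 493.0 × 0.1217 = 59.998 mL.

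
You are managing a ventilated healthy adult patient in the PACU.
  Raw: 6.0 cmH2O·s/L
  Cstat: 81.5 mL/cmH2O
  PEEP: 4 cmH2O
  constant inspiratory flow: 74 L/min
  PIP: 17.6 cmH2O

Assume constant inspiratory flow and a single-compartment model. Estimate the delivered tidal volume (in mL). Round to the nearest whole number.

Flow: 74 L/min ÷ 60 = 1.2333 L/s.
Equation of motion (constant flow): PIP = Vt/C + R·V̇ + PEEP.
Vt/C = PIP − R·V̇ − PEEP = 17.6 − 7.4 − 4 = 6.2 cmH2O.
Vt = C × 6.2 = 81.5 × 6.2 = 505.3 mL.

505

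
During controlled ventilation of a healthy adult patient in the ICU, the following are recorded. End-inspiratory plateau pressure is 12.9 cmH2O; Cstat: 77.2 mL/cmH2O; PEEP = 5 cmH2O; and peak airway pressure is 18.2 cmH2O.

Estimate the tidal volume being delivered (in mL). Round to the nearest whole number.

610

Vt = Cstat × (Pplat − PEEP) = 77.2 × (12.9 − 5) = 77.2 × 7.9 = 609.88 mL.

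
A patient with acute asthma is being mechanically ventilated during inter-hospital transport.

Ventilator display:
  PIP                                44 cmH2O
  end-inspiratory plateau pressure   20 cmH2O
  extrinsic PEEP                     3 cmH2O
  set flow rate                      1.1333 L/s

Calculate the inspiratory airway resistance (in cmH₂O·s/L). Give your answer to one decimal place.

Raw = (PIP − Pplat) / flow = (44 − 20) / 1.1333 = 24.0 / 1.1333 = 21.177 cmH2O·s/L.

21.2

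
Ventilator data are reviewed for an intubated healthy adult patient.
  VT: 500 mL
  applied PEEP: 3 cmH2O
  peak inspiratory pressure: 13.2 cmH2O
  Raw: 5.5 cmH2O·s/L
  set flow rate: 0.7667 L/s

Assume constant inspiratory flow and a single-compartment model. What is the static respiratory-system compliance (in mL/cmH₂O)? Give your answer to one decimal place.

83.6

Equation of motion (constant flow): PIP = Vt/C + R·V̇ + PEEP.
Vt/C = PIP − R·V̇ − PEEP = 13.2 − 5.5×0.7667 − 3 = 13.2 − 4.217 − 3 = 5.983 cmH2O.
C = Vt / 5.983 = 500 / 5.983 = 83.57 mL/cmH2O.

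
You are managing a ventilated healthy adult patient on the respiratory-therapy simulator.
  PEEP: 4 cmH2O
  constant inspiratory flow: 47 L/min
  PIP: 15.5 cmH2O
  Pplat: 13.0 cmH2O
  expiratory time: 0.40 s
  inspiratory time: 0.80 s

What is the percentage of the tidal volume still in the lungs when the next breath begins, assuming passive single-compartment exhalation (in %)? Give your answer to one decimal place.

Flow: 47 L/min ÷ 60 = 0.7833 L/s.
Vt = flow × Ti = 0.7833 L/s × 0.80 s × 1000 mL/L = 626.64 mL.
R = (PIP − Pplat)/V̇ = (15.5 − 13.0) / 0.7833 = 2.5/0.7833 = 3.192 cmH2O·s/L.
C = Vt/(Pplat − PEEP) = 626.64 / (13.0 − 4) = 626.64/9.0 = 69.627 mL/cmH2O.
τ = R × C = 3.192 × 0.06963 L/cmH2O = 0.2223 s.
Fraction remaining at end-expiration = e^(−Te/τ) = e^(−0.40/0.2223) = 0.1654 → 16.54%.

16.5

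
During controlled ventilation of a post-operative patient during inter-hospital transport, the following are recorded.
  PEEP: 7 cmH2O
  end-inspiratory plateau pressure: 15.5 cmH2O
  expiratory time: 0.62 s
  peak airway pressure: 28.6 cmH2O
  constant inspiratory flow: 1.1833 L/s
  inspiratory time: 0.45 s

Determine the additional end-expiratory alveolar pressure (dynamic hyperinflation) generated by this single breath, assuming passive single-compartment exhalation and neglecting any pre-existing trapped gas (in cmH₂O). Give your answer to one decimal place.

Vt = flow × Ti = 1.1833 L/s × 0.45 s × 1000 mL/L = 532.49 mL.
R = (PIP − Pplat)/V̇ = (28.6 − 15.5) / 1.1833 = 13.1/1.1833 = 11.071 cmH2O·s/L.
C = Vt/(Pplat − PEEP) = 532.49 / (15.5 − 7) = 532.49/8.5 = 62.646 mL/cmH2O.
τ = R × C = 11.071 × 0.06265 L/cmH2O = 0.6936 s.
Fraction remaining = e^(−Te/τ) = e^(−0.62/0.6936) = 0.4091; trapped volume = 532.49 × 0.4091 = 217.84 mL.
Additional alveolar pressure from trapping ≈ V_trapped / C = 217.84 / 62.646 = 3.477 cmH2O.

3.5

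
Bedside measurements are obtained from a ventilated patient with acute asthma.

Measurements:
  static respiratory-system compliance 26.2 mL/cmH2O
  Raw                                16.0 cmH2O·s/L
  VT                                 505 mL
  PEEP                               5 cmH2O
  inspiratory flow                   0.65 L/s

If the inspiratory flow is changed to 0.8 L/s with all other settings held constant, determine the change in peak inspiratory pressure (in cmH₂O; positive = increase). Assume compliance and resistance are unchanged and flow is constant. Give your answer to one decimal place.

2.4

PIP = Vt/C + R·V̇ + PEEP (constant-flow equation of motion).
Only the resistive term changes: ΔPIP = R × ΔV̇ = 16.0 × (0.8 − 0.65) = 16.0 × 0.15 = 2.4 cmH2O.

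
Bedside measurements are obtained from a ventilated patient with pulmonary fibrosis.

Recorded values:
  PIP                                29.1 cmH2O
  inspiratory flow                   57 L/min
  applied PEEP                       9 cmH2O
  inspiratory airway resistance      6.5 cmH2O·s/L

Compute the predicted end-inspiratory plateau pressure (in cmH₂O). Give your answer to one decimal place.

Flow: 57 L/min ÷ 60 = 0.95 L/s.
Pplat = PIP − Raw × flow = 29.1 − 6.5 × 0.95 = 29.1 − 6.175 = 22.925 cmH2O.

22.9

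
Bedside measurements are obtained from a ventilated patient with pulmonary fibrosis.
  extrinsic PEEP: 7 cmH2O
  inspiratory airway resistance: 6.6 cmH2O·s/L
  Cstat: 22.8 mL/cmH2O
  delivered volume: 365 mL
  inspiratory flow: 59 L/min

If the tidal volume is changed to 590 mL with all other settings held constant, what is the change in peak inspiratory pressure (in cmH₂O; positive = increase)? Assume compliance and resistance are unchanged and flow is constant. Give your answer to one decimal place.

9.9

PIP = Vt/C + R·V̇ + PEEP (constant-flow equation of motion).
Only the elastic term changes: ΔPIP = ΔVt / C = (590 − 365) / 22.8 = 9.868 cmH2O.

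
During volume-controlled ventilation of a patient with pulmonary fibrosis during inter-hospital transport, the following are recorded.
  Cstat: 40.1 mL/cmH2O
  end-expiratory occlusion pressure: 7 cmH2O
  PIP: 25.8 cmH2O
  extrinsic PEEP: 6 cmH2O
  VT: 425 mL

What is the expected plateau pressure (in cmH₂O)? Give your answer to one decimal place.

End-expiratory occlusion gives total PEEP = 7 cmH2O (intrinsic PEEP = 7 − 6 = 1). Use total PEEP for the elastic gradient.
Pplat = PEEPtotal + Vt / Cstat = 7 + 425 / 40.1 = 7 + 10.599 = 17.599 cmH2O.

17.6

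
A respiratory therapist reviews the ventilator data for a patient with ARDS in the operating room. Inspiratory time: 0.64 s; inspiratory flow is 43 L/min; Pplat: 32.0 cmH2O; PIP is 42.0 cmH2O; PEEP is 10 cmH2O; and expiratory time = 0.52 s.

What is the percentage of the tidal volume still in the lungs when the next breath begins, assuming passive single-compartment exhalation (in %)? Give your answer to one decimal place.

16.7

Flow: 43 L/min ÷ 60 = 0.7167 L/s.
Vt = flow × Ti = 0.7167 L/s × 0.64 s × 1000 mL/L = 458.69 mL.
R = (PIP − Pplat)/V̇ = (42.0 − 32.0) / 0.7167 = 10.0/0.7167 = 13.953 cmH2O·s/L.
C = Vt/(Pplat − PEEP) = 458.69 / (32.0 − 10) = 458.69/22.0 = 20.85 mL/cmH2O.
τ = R × C = 13.953 × 0.02085 L/cmH2O = 0.2909 s.
Fraction remaining at end-expiration = e^(−Te/τ) = e^(−0.52/0.2909) = 0.1674 → 16.74%.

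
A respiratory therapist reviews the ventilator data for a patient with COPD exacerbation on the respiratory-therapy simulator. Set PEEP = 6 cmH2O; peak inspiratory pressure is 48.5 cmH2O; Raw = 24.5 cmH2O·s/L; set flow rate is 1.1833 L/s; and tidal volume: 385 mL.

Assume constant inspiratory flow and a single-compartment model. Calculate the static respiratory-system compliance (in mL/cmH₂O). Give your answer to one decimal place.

28.5

Equation of motion (constant flow): PIP = Vt/C + R·V̇ + PEEP.
Vt/C = PIP − R·V̇ − PEEP = 48.5 − 24.5×1.1833 − 6 = 48.5 − 28.991 − 6 = 13.509 cmH2O.
C = Vt / 13.509 = 385 / 13.509 = 28.5 mL/cmH2O.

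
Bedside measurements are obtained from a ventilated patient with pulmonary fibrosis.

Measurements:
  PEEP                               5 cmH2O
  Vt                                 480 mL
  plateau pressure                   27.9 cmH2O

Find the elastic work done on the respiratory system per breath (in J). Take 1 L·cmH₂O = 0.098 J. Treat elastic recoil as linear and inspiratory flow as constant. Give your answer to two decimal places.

0.54

Elastic work ≈ ½ × (Pplat − PEEP) × Vt = 0.5 × (27.9 − 5) × 0.480 L = 0.5 × 22.9 × 0.480 = 5.496 L·cmH2O.
× 0.098 J/(L·cmH2O) → 0.5386 J.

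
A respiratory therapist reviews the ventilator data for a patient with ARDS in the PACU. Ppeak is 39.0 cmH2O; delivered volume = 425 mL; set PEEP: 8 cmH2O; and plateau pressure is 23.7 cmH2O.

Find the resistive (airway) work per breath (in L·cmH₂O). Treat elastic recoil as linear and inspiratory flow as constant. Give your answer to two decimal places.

With constant inspiratory flow the resistive pressure is constant at PIP − Pplat = 39.0 − 23.7 = 15.3 cmH2O, so resistive work = 15.3 × 0.425 = 6.503 L·cmH2O.

6.50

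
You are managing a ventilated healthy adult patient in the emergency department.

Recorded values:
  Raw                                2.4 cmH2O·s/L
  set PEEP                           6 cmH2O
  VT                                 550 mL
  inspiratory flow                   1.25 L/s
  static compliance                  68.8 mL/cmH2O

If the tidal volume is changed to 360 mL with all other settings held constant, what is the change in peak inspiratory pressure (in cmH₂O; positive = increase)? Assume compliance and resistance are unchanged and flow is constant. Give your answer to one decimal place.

PIP = Vt/C + R·V̇ + PEEP (constant-flow equation of motion).
Only the elastic term changes: ΔPIP = ΔVt / C = (360 − 550) / 68.8 = -2.762 cmH2O.

-2.8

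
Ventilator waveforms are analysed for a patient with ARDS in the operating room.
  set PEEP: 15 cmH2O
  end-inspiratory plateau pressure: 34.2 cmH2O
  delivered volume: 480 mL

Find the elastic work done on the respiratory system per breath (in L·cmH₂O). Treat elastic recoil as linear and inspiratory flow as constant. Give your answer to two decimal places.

4.61

Elastic work ≈ ½ × (Pplat − PEEP) × Vt = 0.5 × (34.2 − 15) × 0.480 L = 0.5 × 19.2 × 0.480 = 4.608 L·cmH2O.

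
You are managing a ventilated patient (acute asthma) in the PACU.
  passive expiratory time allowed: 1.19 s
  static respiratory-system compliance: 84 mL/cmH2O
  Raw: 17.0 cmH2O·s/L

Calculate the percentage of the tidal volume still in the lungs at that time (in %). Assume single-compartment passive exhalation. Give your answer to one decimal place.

43.5

τ = R × C = 17.0 × 84 mL/cmH2O = 17.0 × 0.084 L/cmH2O = 1.428 s.
Passive exhalation: V(t)/V₀ = e^(−t/τ) = e^(−1.19/1.428) = 0.4346.
Fraction remaining = 0.4346 → 43.46%.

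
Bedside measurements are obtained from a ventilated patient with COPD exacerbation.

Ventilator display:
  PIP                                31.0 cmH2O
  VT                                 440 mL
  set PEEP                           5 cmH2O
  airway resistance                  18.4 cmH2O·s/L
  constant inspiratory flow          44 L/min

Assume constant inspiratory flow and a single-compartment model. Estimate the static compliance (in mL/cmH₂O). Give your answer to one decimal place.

35.2

Flow: 44 L/min ÷ 60 = 0.7333 L/s.
Equation of motion (constant flow): PIP = Vt/C + R·V̇ + PEEP.
Vt/C = PIP − R·V̇ − PEEP = 31.0 − 18.4×0.7333 − 5 = 31.0 − 13.493 − 5 = 12.507 cmH2O.
C = Vt / 12.507 = 440 / 12.507 = 35.18 mL/cmH2O.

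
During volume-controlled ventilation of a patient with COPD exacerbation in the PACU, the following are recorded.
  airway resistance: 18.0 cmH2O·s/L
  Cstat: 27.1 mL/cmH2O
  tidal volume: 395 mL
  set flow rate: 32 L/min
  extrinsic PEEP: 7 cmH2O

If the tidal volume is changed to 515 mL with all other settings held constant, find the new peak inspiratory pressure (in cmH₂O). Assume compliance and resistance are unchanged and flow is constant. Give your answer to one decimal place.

Flow: 32 L/min ÷ 60 = 0.5333 L/s.
PIP = Vt/C + R·V̇ + PEEP (constant-flow equation of motion).
Only the elastic term changes: ΔPIP = ΔVt / C = (515 − 395) / 27.1 = 4.428 cmH2O.
Original PIP = 395/27.1 + 18.0×0.5333 + 7 = 31.175 cmH2O; new PIP = 31.175 + (4.428) = 35.603 cmH2O.

35.6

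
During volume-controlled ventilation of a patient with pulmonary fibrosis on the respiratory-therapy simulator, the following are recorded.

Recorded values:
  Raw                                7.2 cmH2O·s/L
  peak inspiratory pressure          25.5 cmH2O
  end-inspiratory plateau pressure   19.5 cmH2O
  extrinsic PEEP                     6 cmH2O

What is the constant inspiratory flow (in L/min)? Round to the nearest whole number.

50

flow = (PIP − Pplat) / Raw = (25.5 − 19.5) / 7.2 = 0.8333 L/s × 60 = 49.998 L/min.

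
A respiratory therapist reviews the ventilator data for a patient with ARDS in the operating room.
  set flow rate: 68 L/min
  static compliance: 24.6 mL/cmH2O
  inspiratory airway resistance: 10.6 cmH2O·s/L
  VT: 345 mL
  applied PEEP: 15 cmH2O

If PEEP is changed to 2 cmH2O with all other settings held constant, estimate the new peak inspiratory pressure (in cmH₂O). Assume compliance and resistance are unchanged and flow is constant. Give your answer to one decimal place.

28.0

Flow: 68 L/min ÷ 60 = 1.1333 L/s.
PIP = Vt/C + R·V̇ + PEEP (constant-flow equation of motion).
Only the baseline term changes: ΔPIP = ΔPEEP = 2 − 15 = -13.0 cmH2O.
Original PIP = 345/24.6 + 10.6×1.1333 + 15 = 41.037 cmH2O; new PIP = 41.037 + (-13.0) = 28.037 cmH2O.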